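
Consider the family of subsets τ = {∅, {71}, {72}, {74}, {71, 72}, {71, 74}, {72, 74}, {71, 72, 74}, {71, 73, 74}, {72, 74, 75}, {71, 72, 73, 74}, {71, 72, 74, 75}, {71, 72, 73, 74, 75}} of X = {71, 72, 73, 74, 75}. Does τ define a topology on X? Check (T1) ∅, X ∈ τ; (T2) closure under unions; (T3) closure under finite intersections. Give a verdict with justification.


τ IS a topology on X.

Axiom (T1): ∅ ∈ τ? Yes; X ∈ τ? Yes.
Axiom (T2/T3): check pairwise unions and intersections of members of τ.
All pairwise intersections and unions checked — each lies in τ. Therefore τ satisfies (T1), (T2), (T3): it IS a topology on X.


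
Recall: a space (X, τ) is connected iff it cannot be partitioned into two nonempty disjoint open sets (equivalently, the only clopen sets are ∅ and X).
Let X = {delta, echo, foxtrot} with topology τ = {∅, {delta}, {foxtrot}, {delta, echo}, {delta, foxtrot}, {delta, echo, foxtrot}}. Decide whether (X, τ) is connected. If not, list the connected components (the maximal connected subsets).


(X, τ) is disconnected; components = [{foxtrot}, {delta, echo}].

Find clopen sets (U ∈ τ with X ∖ U ∈ τ):
  U = ∅, X ∖ U = {delta, echo, foxtrot} — both open, so U is clopen.
  U = {foxtrot}, X ∖ U = {delta, echo} — both open, so U is clopen.
  U = {delta, echo}, X ∖ U = {foxtrot} — both open, so U is clopen.
  U = {delta, echo, foxtrot}, X ∖ U = ∅ — both open, so U is clopen.
Nontrivial clopen(s) exist: e.g. {delta, echo}. So (X, τ) is disconnected.
Compute connected components by grouping points that agree on all clopens:
  component: {foxtrot}
  component: {delta, echo}


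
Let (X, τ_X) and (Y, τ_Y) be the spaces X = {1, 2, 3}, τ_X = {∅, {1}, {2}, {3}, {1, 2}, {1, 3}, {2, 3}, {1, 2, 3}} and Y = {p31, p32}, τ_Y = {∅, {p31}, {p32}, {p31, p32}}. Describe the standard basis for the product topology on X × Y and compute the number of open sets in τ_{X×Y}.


Basis B = {∅ × ∅, {1} × {p31}, {1} × {p32}, {2} × {p31}, {2} × {p32}, {3} × {p31}, {3} × {p32}, {1} × {p31, p32}, {1, 2} × {p31}, {1, 3} × {p31}, {1, 2} × {p32}, {1, 3} × {p32}, {2} × {p31, p32}, {2, 3} × {p31}, {2, 3} × {p32}, {3} × {p31, p32}, {1, 2, 3} × {p31}, {1, 2, 3} × {p32}, {1, 2} × {p31, p32}, {1, 3} × {p31, p32}, {2, 3} × {p31, p32}, {1, 2, 3} × {p31, p32}}; |τ_{X×Y}| = 64.

Enumerate products U × V with U ∈ τ_X, V ∈ τ_Y (deduplicated):
  ∅ × ∅ = {} (∅)
  {1} × {p31} = {(1,p31)}
  {1} × {p32} = {(1,p32)}
  {2} × {p31} = {(2,p31)}
  {2} × {p32} = {(2,p32)}
  {3} × {p31} = {(3,p31)}
  {3} × {p32} = {(3,p32)}
  {1} × {p31, p32} = {(1,p31), (1,p32)}
  {1, 2} × {p31} = {(1,p31), (2,p31)}
  {1, 3} × {p31} = {(1,p31), (3,p31)}
  {1, 2} × {p32} = {(1,p32), (2,p32)}
  {1, 3} × {p32} = {(1,p32), (3,p32)}
  {2} × {p31, p32} = {(2,p31), (2,p32)}
  {2, 3} × {p31} = {(2,p31), (3,p31)}
  {2, 3} × {p32} = {(2,p32), (3,p32)}
  {3} × {p31, p32} = {(3,p31), (3,p32)}
  {1, 2, 3} × {p31} = {(1,p31), (2,p31), (3,p31)}
  {1, 2, 3} × {p32} = {(1,p32), (2,p32), (3,p32)}
  {1, 2} × {p31, p32} = {(1,p31), (1,p32), (2,p31), (2,p32)}
  {1, 3} × {p31, p32} = {(1,p31), (1,p32), (3,p31), (3,p32)}
  {2, 3} × {p31, p32} = {(2,p31), (2,p32), (3,p31), (3,p32)}
  {1, 2, 3} × {p31, p32} = {(1,p31), (1,p32), (2,p31), (2,p32), (3,p31), (3,p32)}
These 22 distinct sets form the basis B.
Close under arbitrary unions to get τ_{X×Y}; counting gives |τ_{X×Y}| = 64.


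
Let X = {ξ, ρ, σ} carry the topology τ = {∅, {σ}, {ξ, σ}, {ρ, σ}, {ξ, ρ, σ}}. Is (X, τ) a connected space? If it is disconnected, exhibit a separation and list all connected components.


(X, τ) is connected.

Find clopen sets (U ∈ τ with X ∖ U ∈ τ):
  U = ∅, X ∖ U = {ξ, ρ, σ} — both open, so U is clopen.
  U = {ξ, ρ, σ}, X ∖ U = ∅ — both open, so U is clopen.
Only trivial clopens (∅ and X) exist, so (X, τ) is connected.
Compute connected components by grouping points that agree on all clopens:
  component: {ξ, ρ, σ}


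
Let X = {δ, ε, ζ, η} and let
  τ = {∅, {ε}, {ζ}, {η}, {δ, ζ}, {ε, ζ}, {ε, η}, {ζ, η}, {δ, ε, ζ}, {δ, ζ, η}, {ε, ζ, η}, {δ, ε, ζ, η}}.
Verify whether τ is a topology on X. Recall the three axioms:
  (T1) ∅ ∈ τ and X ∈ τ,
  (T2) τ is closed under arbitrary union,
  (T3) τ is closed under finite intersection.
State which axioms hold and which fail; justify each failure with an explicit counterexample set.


τ IS a topology on X.

Axiom (T1): ∅ ∈ τ? Yes; X ∈ τ? Yes.
Axiom (T2/T3): check pairwise unions and intersections of members of τ.
All pairwise intersections and unions checked — each lies in τ. Therefore τ satisfies (T1), (T2), (T3): it IS a topology on X.


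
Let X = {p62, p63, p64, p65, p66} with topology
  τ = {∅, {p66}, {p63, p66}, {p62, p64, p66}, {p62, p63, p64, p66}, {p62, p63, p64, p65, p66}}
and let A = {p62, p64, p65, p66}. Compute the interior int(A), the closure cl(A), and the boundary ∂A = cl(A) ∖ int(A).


int(A) = {p62, p64, p66}, cl(A) = {p62, p63, p64, p65, p66}, ∂A = {p63, p65}.

Closed sets in (X, τ) are complements of opens:
  closed(X, τ) = {∅, {p65}, {p63, p65}, {p62, p64, p65}, {p62, p63, p64, p65}, {p62, p63, p64, p65, p66}}.
int(A) = ⋃ {U ∈ τ : U ⊆ A}. Opens contained in A: ∅, {p66}, {p62, p64, p66}.
Taking the union of these: int(A) = {p62, p64, p66}.
cl(A) = ⋂ {C closed : A ⊆ C}. Closed sets containing A: {p62, p63, p64, p65, p66}.
Intersecting these: cl(A) = {p62, p63, p64, p65, p66}.
∂A = cl(A) ∖ int(A) = {p62, p63, p64, p65, p66} ∖ {p62, p64, p66} = {p63, p65}.


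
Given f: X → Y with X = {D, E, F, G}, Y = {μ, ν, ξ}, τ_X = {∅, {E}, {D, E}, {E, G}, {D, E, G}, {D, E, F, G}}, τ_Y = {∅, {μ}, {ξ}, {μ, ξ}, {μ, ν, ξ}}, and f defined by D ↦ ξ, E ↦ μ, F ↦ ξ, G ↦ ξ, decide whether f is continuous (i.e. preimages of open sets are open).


f is NOT continuous.

Compute f^{-1}(U) for each U ∈ τ_Y:
  U = ∅: f^{-1}(U) = ∅ ∈ τ_X ✓.
  U = {μ}: f^{-1}(U) = {E} ∈ τ_X ✓.
  U = {ξ}: f^{-1}(U) = {D, F, G} ∉ τ_X ✗.
  U = {μ, ξ}: f^{-1}(U) = {D, E, F, G} ∈ τ_X ✓.
  U = {μ, ν, ξ}: f^{-1}(U) = {D, E, F, G} ∈ τ_X ✓.
Found U = {ξ} with f^{-1}(U) = {D, F, G} not in τ_X. Therefore f is NOT continuous.


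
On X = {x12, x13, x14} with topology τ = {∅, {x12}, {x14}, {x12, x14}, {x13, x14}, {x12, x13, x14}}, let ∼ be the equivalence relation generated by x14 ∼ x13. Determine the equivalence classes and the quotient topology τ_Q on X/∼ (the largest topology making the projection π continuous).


X/∼ = {[x12], [x13=x14]}; |τ_Q| = 4.

Equivalence classes: [x12], [x13=x14].
Quotient map π: X → X/∼ sends x12 ↦ [x12], x13 ↦ [x13=x14], x14 ↦ [x13=x14].
For each subset V ⊆ X/∼, compute π^{-1}(V) ⊆ X and check whether π^{-1}(V) ∈ τ. V is open in τ_Q iff π^{-1}(V) ∈ τ.
  V = {}: π^{-1}(V) = ∅ ∈ τ ✓.
  V = {[x12]}: π^{-1}(V) = {x12} ∈ τ ✓.
  V = {[x13=x14]}: π^{-1}(V) = {x13, x14} ∈ τ ✓.
  V = {[x12], [x13=x14]}: π^{-1}(V) = {x12, x13, x14} ∈ τ ✓.
Open sets in the quotient: τ_Q = {{}, {[x12]}, {[x13=x14]}, {[x12], [x13=x14]}} (4 elements).


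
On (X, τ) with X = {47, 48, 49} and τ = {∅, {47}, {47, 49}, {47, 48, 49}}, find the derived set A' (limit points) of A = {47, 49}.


A' = {48, 49}

For each x ∈ X, list the open sets U ∈ τ with x ∈ U, then check whether U ∩ (A ∖ {x}) ≠ ∅ for every such U.
  x = 47: open {47} ∋ x has {47} ∩ (A ∖ {47}) = ∅, so x is NOT a limit point.
  x = 48: opens ∋ x are {47, 48, 49}; each meets A ∖ {48}, so x IS a limit point.
  x = 49: opens ∋ x are {47, 49}, {47, 48, 49}; each meets A ∖ {49}, so x IS a limit point.
Collecting: A' = {48, 49}.


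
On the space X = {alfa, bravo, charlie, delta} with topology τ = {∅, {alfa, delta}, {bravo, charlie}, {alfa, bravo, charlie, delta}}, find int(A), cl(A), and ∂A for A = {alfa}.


int(A) = ∅, cl(A) = {alfa, delta}, ∂A = {alfa, delta}.

Closed sets in (X, τ) are complements of opens:
  closed(X, τ) = {∅, {alfa, delta}, {bravo, charlie}, {alfa, bravo, charlie, delta}}.
int(A) = ⋃ {U ∈ τ : U ⊆ A}. Opens contained in A: ∅.
Taking the union of these: int(A) = ∅.
cl(A) = ⋂ {C closed : A ⊆ C}. Closed sets containing A: {alfa, delta}, {alfa, bravo, charlie, delta}.
Intersecting these: cl(A) = {alfa, delta}.
∂A = cl(A) ∖ int(A) = {alfa, delta} ∖ ∅ = {alfa, delta}.


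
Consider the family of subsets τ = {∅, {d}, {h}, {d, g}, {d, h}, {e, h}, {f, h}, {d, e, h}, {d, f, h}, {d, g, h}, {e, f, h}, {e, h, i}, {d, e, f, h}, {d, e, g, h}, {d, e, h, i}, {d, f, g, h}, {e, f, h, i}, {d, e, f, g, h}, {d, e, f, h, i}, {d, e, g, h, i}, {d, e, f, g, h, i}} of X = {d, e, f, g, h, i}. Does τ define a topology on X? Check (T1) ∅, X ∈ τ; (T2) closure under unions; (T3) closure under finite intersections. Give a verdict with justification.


τ IS a topology on X.

Axiom (T1): ∅ ∈ τ? Yes; X ∈ τ? Yes.
Axiom (T2/T3): check pairwise unions and intersections of members of τ.
All pairwise intersections and unions checked — each lies in τ. Therefore τ satisfies (T1), (T2), (T3): it IS a topology on X.


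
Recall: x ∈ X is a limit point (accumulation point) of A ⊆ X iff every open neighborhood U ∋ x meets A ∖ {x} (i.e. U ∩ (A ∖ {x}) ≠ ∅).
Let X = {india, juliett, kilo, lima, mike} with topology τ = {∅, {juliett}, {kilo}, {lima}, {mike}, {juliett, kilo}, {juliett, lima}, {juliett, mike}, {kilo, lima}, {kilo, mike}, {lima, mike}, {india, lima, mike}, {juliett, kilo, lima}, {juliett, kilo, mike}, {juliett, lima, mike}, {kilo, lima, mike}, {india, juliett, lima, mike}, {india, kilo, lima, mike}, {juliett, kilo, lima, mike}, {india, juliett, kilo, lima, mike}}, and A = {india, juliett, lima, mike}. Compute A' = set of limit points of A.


A' = {india}

For each x ∈ X, list the open sets U ∈ τ with x ∈ U, then check whether U ∩ (A ∖ {x}) ≠ ∅ for every such U.
  x = india: opens ∋ x are {india, lima, mike}, {india, juliett, lima, mike}, {india, kilo, lima, mike}, {india, juliett, kilo, lima, mike}; each meets A ∖ {india}, so x IS a limit point.
  x = juliett: open {juliett} ∋ x has {juliett} ∩ (A ∖ {juliett}) = ∅, so x is NOT a limit point.
  x = kilo: open {kilo} ∋ x has {kilo} ∩ (A ∖ {kilo}) = ∅, so x is NOT a limit point.
  x = lima: open {lima} ∋ x has {lima} ∩ (A ∖ {lima}) = ∅, so x is NOT a limit point.
  x = mike: open {mike} ∋ x has {mike} ∩ (A ∖ {mike}) = ∅, so x is NOT a limit point.
Collecting: A' = {india}.


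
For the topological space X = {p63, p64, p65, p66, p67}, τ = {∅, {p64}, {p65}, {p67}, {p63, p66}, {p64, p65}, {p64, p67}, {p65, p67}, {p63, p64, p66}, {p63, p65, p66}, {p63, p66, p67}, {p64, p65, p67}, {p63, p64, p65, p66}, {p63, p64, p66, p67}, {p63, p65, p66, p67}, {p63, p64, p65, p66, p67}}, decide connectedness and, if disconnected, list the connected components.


(X, τ) is disconnected; components = [{p64}, {p65}, {p67}, {p63, p66}].

Find clopen sets (U ∈ τ with X ∖ U ∈ τ):
  U = ∅, X ∖ U = {p63, p64, p65, p66, p67} — both open, so U is clopen.
  U = {p64}, X ∖ U = {p63, p65, p66, p67} — both open, so U is clopen.
  U = {p65}, X ∖ U = {p63, p64, p66, p67} — both open, so U is clopen.
  U = {p67}, X ∖ U = {p63, p64, p65, p66} — both open, so U is clopen.
  U = {p63, p66}, X ∖ U = {p64, p65, p67} — both open, so U is clopen.
  U = {p64, p65}, X ∖ U = {p63, p66, p67} — both open, so U is clopen.
  U = {p64, p67}, X ∖ U = {p63, p65, p66} — both open, so U is clopen.
  U = {p65, p67}, X ∖ U = {p63, p64, p66} — both open, so U is clopen.
  U = {p63, p64, p66}, X ∖ U = {p65, p67} — both open, so U is clopen.
  U = {p63, p65, p66}, X ∖ U = {p64, p67} — both open, so U is clopen.
  U = {p63, p66, p67}, X ∖ U = {p64, p65} — both open, so U is clopen.
  U = {p64, p65, p67}, X ∖ U = {p63, p66} — both open, so U is clopen.
  U = {p63, p64, p65, p66}, X ∖ U = {p67} — both open, so U is clopen.
  U = {p63, p64, p66, p67}, X ∖ U = {p65} — both open, so U is clopen.
  U = {p63, p65, p66, p67}, X ∖ U = {p64} — both open, so U is clopen.
  U = {p63, p64, p65, p66, p67}, X ∖ U = ∅ — both open, so U is clopen.
Nontrivial clopen(s) exist: e.g. {p63, p64, p65, p66}. So (X, τ) is disconnected.
Compute connected components by grouping points that agree on all clopens:
  component: {p64}
  component: {p65}
  component: {p67}
  component: {p63, p66}


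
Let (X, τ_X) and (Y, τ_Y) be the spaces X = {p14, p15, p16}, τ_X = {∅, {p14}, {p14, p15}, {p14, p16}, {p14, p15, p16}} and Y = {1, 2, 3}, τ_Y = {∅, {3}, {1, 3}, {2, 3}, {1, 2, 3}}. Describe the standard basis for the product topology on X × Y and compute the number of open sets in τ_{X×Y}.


Basis B = {∅ × ∅, {p14} × {3}, {p14} × {1, 3}, {p14} × {2, 3}, {p14, p15} × {3}, {p14, p16} × {3}, {p14} × {1, 2, 3}, {p14, p15, p16} × {3}, {p14, p15} × {1, 3}, {p14, p16} × {1, 3}, {p14, p15} × {2, 3}, {p14, p16} × {2, 3}, {p14, p15} × {1, 2, 3}, {p14, p16} × {1, 2, 3}, {p14, p15, p16} × {1, 3}, {p14, p15, p16} × {2, 3}, {p14, p15, p16} × {1, 2, 3}}; |τ_{X×Y}| = 48.

Enumerate products U × V with U ∈ τ_X, V ∈ τ_Y (deduplicated):
  ∅ × ∅ = {} (∅)
  {p14} × {3} = {(p14,3)}
  {p14} × {1, 3} = {(p14,1), (p14,3)}
  {p14} × {2, 3} = {(p14,2), (p14,3)}
  {p14, p15} × {3} = {(p14,3), (p15,3)}
  {p14, p16} × {3} = {(p14,3), (p16,3)}
  {p14} × {1, 2, 3} = {(p14,1), (p14,2), (p14,3)}
  {p14, p15, p16} × {3} = {(p14,3), (p15,3), (p16,3)}
  {p14, p15} × {1, 3} = {(p14,1), (p14,3), (p15,1), (p15,3)}
  {p14, p16} × {1, 3} = {(p14,1), (p14,3), (p16,1), (p16,3)}
  {p14, p15} × {2, 3} = {(p14,2), (p14,3), (p15,2), (p15,3)}
  {p14, p16} × {2, 3} = {(p14,2), (p14,3), (p16,2), (p16,3)}
  {p14, p15} × {1, 2, 3} = {(p14,1), (p14,2), (p14,3), (p15,1), (p15,2), (p15,3)}
  {p14, p16} × {1, 2, 3} = {(p14,1), (p14,2), (p14,3), (p16,1), (p16,2), (p16,3)}
  {p14, p15, p16} × {1, 3} = {(p14,1), (p14,3), (p15,1), (p15,3), (p16,1), (p16,3)}
  {p14, p15, p16} × {2, 3} = {(p14,2), (p14,3), (p15,2), (p15,3), (p16,2), (p16,3)}
  {p14, p15, p16} × {1, 2, 3} = {(p14,1), (p14,2), (p14,3), (p15,1), (p15,2), (p15,3), (p16,1), (p16,2), (p16,3)}
These 17 distinct sets form the basis B.
Close under arbitrary unions to get τ_{X×Y}; counting gives |τ_{X×Y}| = 48.


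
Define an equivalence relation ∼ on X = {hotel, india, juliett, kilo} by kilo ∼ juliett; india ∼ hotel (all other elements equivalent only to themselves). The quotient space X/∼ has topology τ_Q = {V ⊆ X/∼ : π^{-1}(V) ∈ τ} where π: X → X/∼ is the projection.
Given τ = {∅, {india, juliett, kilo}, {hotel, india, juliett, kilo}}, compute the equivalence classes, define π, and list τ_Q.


X/∼ = {[hotel=india], [juliett=kilo]}; |τ_Q| = 2.

Equivalence classes: [hotel=india], [juliett=kilo].
Quotient map π: X → X/∼ sends hotel ↦ [hotel=india], india ↦ [hotel=india], juliett ↦ [juliett=kilo], kilo ↦ [juliett=kilo].
For each subset V ⊆ X/∼, compute π^{-1}(V) ⊆ X and check whether π^{-1}(V) ∈ τ. V is open in τ_Q iff π^{-1}(V) ∈ τ.
  V = {}: π^{-1}(V) = ∅ ∈ τ ✓.
  V = {[hotel=india]}: π^{-1}(V) = {hotel, india} ∉ τ ✗.
  V = {[juliett=kilo]}: π^{-1}(V) = {juliett, kilo} ∉ τ ✗.
  V = {[hotel=india], [juliett=kilo]}: π^{-1}(V) = {hotel, india, juliett, kilo} ∈ τ ✓.
Open sets in the quotient: τ_Q = {{}, {[hotel=india], [juliett=kilo]}} (2 elements).


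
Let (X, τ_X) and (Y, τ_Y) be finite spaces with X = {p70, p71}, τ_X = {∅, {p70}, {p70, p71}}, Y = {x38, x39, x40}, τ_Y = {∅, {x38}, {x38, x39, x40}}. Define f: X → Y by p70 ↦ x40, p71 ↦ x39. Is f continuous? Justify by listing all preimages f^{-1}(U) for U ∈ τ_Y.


f IS continuous.

Compute f^{-1}(U) for each U ∈ τ_Y:
  U = ∅: f^{-1}(U) = ∅ ∈ τ_X ✓.
  U = {x38}: f^{-1}(U) = ∅ ∈ τ_X ✓.
  U = {x38, x39, x40}: f^{-1}(U) = {p70, p71} ∈ τ_X ✓.
Every preimage lies in τ_X, so f IS continuous.


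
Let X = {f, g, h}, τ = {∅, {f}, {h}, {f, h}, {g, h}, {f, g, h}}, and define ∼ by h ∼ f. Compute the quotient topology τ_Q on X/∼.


X/∼ = {[f=h], [g]}; |τ_Q| = 3.

Equivalence classes: [f=h], [g].
Quotient map π: X → X/∼ sends f ↦ [f=h], g ↦ [g], h ↦ [f=h].
For each subset V ⊆ X/∼, compute π^{-1}(V) ⊆ X and check whether π^{-1}(V) ∈ τ. V is open in τ_Q iff π^{-1}(V) ∈ τ.
  V = {}: π^{-1}(V) = ∅ ∈ τ ✓.
  V = {[f=h]}: π^{-1}(V) = {f, h} ∈ τ ✓.
  V = {[g]}: π^{-1}(V) = {g} ∉ τ ✗.
  V = {[f=h], [g]}: π^{-1}(V) = {f, g, h} ∈ τ ✓.
Open sets in the quotient: τ_Q = {{}, {[f=h]}, {[f=h], [g]}} (3 elements).


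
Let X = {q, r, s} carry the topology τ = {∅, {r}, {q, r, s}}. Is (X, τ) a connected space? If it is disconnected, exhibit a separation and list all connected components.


(X, τ) is connected.

Find clopen sets (U ∈ τ with X ∖ U ∈ τ):
  U = ∅, X ∖ U = {q, r, s} — both open, so U is clopen.
  U = {q, r, s}, X ∖ U = ∅ — both open, so U is clopen.
Only trivial clopens (∅ and X) exist, so (X, τ) is connected.
Compute connected components by grouping points that agree on all clopens:
  component: {q, r, s}


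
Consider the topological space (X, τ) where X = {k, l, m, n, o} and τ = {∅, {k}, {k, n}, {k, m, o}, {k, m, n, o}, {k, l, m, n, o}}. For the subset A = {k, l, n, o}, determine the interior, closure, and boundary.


int(A) = {k, n}, cl(A) = {k, l, m, n, o}, ∂A = {l, m, o}.

Closed sets in (X, τ) are complements of opens:
  closed(X, τ) = {∅, {l}, {l, n}, {l, m, o}, {l, m, n, o}, {k, l, m, n, o}}.
int(A) = ⋃ {U ∈ τ : U ⊆ A}. Opens contained in A: ∅, {k}, {k, n}.
Taking the union of these: int(A) = {k, n}.
cl(A) = ⋂ {C closed : A ⊆ C}. Closed sets containing A: {k, l, m, n, o}.
Intersecting these: cl(A) = {k, l, m, n, o}.
∂A = cl(A) ∖ int(A) = {k, l, m, n, o} ∖ {k, n} = {l, m, o}.


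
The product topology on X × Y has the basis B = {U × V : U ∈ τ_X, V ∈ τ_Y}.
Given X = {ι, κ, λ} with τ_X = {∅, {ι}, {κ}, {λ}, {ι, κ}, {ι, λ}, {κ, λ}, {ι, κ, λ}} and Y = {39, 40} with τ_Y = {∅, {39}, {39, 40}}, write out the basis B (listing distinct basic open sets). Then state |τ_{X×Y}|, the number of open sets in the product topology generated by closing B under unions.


Basis B = {∅ × ∅, {ι} × {39}, {κ} × {39}, {λ} × {39}, {ι} × {39, 40}, {ι, κ} × {39}, {ι, λ} × {39}, {κ} × {39, 40}, {κ, λ} × {39}, {λ} × {39, 40}, {ι, κ, λ} × {39}, {ι, κ} × {39, 40}, {ι, λ} × {39, 40}, {κ, λ} × {39, 40}, {ι, κ, λ} × {39, 40}}; |τ_{X×Y}| = 27.

Enumerate products U × V with U ∈ τ_X, V ∈ τ_Y (deduplicated):
  ∅ × ∅ = {} (∅)
  {ι} × {39} = {(ι,39)}
  {κ} × {39} = {(κ,39)}
  {λ} × {39} = {(λ,39)}
  {ι} × {39, 40} = {(ι,39), (ι,40)}
  {ι, κ} × {39} = {(ι,39), (κ,39)}
  {ι, λ} × {39} = {(ι,39), (λ,39)}
  {κ} × {39, 40} = {(κ,39), (κ,40)}
  {κ, λ} × {39} = {(κ,39), (λ,39)}
  {λ} × {39, 40} = {(λ,39), (λ,40)}
  {ι, κ, λ} × {39} = {(ι,39), (κ,39), (λ,39)}
  {ι, κ} × {39, 40} = {(ι,39), (ι,40), (κ,39), (κ,40)}
  {ι, λ} × {39, 40} = {(ι,39), (ι,40), (λ,39), (λ,40)}
  {κ, λ} × {39, 40} = {(κ,39), (κ,40), (λ,39), (λ,40)}
  {ι, κ, λ} × {39, 40} = {(ι,39), (ι,40), (κ,39), (κ,40), (λ,39), (λ,40)}
These 15 distinct sets form the basis B.
Close under arbitrary unions to get τ_{X×Y}; counting gives |τ_{X×Y}| = 27.


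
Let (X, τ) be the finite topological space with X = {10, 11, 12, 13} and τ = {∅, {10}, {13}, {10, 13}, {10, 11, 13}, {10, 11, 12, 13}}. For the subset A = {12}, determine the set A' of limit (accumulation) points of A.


A' = ∅

For each x ∈ X, list the open sets U ∈ τ with x ∈ U, then check whether U ∩ (A ∖ {x}) ≠ ∅ for every such U.
  x = 10: open {10} ∋ x has {10} ∩ (A ∖ {10}) = ∅, so x is NOT a limit point.
  x = 11: open {10, 11, 13} ∋ x has {10, 11, 13} ∩ (A ∖ {11}) = ∅, so x is NOT a limit point.
  x = 12: open {10, 11, 12, 13} ∋ x has {10, 11, 12, 13} ∩ (A ∖ {12}) = ∅, so x is NOT a limit point.
  x = 13: open {13} ∋ x has {13} ∩ (A ∖ {13}) = ∅, so x is NOT a limit point.
Collecting: A' = ∅.


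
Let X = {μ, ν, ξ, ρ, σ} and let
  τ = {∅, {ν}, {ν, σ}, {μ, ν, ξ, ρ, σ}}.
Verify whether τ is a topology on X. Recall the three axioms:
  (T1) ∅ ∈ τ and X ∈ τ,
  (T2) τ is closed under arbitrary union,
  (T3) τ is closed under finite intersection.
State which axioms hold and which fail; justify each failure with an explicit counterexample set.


τ IS a topology on X.

Axiom (T1): ∅ ∈ τ? Yes; X ∈ τ? Yes.
Axiom (T2/T3): check pairwise unions and intersections of members of τ.
All pairwise intersections and unions checked — each lies in τ. Therefore τ satisfies (T1), (T2), (T3): it IS a topology on X.


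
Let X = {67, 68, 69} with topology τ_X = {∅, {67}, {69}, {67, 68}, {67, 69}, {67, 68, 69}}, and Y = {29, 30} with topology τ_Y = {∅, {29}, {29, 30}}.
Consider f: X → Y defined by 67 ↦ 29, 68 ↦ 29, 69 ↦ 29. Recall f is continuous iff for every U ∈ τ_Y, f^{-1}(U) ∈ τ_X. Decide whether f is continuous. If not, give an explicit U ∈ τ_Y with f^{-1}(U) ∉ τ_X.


f IS continuous.

Compute f^{-1}(U) for each U ∈ τ_Y:
  U = ∅: f^{-1}(U) = ∅ ∈ τ_X ✓.
  U = {29}: f^{-1}(U) = {67, 68, 69} ∈ τ_X ✓.
  U = {29, 30}: f^{-1}(U) = {67, 68, 69} ∈ τ_X ✓.
Every preimage lies in τ_X, so f IS continuous.


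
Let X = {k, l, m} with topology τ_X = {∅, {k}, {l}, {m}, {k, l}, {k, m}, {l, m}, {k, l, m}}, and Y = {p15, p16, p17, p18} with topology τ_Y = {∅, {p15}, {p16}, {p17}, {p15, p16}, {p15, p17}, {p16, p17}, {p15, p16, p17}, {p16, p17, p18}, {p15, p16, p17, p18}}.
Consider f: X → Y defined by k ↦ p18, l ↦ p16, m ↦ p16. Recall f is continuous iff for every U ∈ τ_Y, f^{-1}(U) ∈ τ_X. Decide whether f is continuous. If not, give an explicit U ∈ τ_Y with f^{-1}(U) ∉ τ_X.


f IS continuous.

Compute f^{-1}(U) for each U ∈ τ_Y:
  U = ∅: f^{-1}(U) = ∅ ∈ τ_X ✓.
  U = {p15}: f^{-1}(U) = ∅ ∈ τ_X ✓.
  U = {p16}: f^{-1}(U) = {l, m} ∈ τ_X ✓.
  U = {p17}: f^{-1}(U) = ∅ ∈ τ_X ✓.
  U = {p15, p16}: f^{-1}(U) = {l, m} ∈ τ_X ✓.
  U = {p15, p17}: f^{-1}(U) = ∅ ∈ τ_X ✓.
  U = {p16, p17}: f^{-1}(U) = {l, m} ∈ τ_X ✓.
  U = {p15, p16, p17}: f^{-1}(U) = {l, m} ∈ τ_X ✓.
  U = {p16, p17, p18}: f^{-1}(U) = {k, l, m} ∈ τ_X ✓.
  U = {p15, p16, p17, p18}: f^{-1}(U) = {k, l, m} ∈ τ_X ✓.
Every preimage lies in τ_X, so f IS continuous.


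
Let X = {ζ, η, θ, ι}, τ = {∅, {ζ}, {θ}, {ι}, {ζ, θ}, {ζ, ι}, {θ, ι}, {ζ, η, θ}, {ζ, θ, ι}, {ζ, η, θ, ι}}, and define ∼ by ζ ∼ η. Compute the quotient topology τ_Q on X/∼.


X/∼ = {[ζ=η], [θ], [ι]}; |τ_Q| = 6.

Equivalence classes: [ζ=η], [θ], [ι].
Quotient map π: X → X/∼ sends ζ ↦ [ζ=η], η ↦ [ζ=η], θ ↦ [θ], ι ↦ [ι].
For each subset V ⊆ X/∼, compute π^{-1}(V) ⊆ X and check whether π^{-1}(V) ∈ τ. V is open in τ_Q iff π^{-1}(V) ∈ τ.
  V = {}: π^{-1}(V) = ∅ ∈ τ ✓.
  V = {[ζ=η]}: π^{-1}(V) = {ζ, η} ∉ τ ✗.
  V = {[θ]}: π^{-1}(V) = {θ} ∈ τ ✓.
  V = {[ζ=η], [θ]}: π^{-1}(V) = {ζ, η, θ} ∈ τ ✓.
  V = {[ι]}: π^{-1}(V) = {ι} ∈ τ ✓.
  V = {[ζ=η], [ι]}: π^{-1}(V) = {ζ, η, ι} ∉ τ ✗.
  V = {[θ], [ι]}: π^{-1}(V) = {θ, ι} ∈ τ ✓.
  V = {[ζ=η], [θ], [ι]}: π^{-1}(V) = {ζ, η, θ, ι} ∈ τ ✓.
Open sets in the quotient: τ_Q = {{}, {[θ]}, {[ζ=η], [θ]}, {[ι]}, {[θ], [ι]}, {[ζ=η], [θ], [ι]}} (6 elements).


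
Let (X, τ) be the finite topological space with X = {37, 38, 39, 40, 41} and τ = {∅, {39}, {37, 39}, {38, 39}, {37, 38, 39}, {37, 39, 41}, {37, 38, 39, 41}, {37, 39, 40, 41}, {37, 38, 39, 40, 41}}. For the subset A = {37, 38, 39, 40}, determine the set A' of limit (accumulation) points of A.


A' = {37, 38, 40, 41}

For each x ∈ X, list the open sets U ∈ τ with x ∈ U, then check whether U ∩ (A ∖ {x}) ≠ ∅ for every such U.
  x = 37: opens ∋ x are {37, 39}, {37, 38, 39}, {37, 39, 41}, {37, 38, 39, 41}, {37, 39, 40, 41}, {37, 38, 39, 40, 41}; each meets A ∖ {37}, so x IS a limit point.
  x = 38: opens ∋ x are {38, 39}, {37, 38, 39}, {37, 38, 39, 41}, {37, 38, 39, 40, 41}; each meets A ∖ {38}, so x IS a limit point.
  x = 39: open {39} ∋ x has {39} ∩ (A ∖ {39}) = ∅, so x is NOT a limit point.
  x = 40: opens ∋ x are {37, 39, 40, 41}, {37, 38, 39, 40, 41}; each meets A ∖ {40}, so x IS a limit point.
  x = 41: opens ∋ x are {37, 39, 41}, {37, 38, 39, 41}, {37, 39, 40, 41}, {37, 38, 39, 40, 41}; each meets A ∖ {41}, so x IS a limit point.
Collecting: A' = {37, 38, 40, 41}.


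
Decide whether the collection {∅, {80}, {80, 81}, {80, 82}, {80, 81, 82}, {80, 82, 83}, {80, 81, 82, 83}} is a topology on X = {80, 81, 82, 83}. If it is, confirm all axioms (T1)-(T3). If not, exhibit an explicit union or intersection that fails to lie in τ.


τ IS a topology on X.

Axiom (T1): ∅ ∈ τ? Yes; X ∈ τ? Yes.
Axiom (T2/T3): check pairwise unions and intersections of members of τ.
All pairwise intersections and unions checked — each lies in τ. Therefore τ satisfies (T1), (T2), (T3): it IS a topology on X.


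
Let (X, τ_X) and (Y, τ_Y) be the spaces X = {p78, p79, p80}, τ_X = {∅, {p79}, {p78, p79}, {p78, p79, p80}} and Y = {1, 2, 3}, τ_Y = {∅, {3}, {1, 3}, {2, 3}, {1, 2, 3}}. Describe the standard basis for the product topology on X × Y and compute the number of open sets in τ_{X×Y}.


Basis B = {∅ × ∅, {p79} × {3}, {p78, p79} × {3}, {p79} × {1, 3}, {p79} × {2, 3}, {p78, p79, p80} × {3}, {p79} × {1, 2, 3}, {p78, p79} × {1, 3}, {p78, p79} × {2, 3}, {p78, p79} × {1, 2, 3}, {p78, p79, p80} × {1, 3}, {p78, p79, p80} × {2, 3}, {p78, p79, p80} × {1, 2, 3}}; |τ_{X×Y}| = 30.

Enumerate products U × V with U ∈ τ_X, V ∈ τ_Y (deduplicated):
  ∅ × ∅ = {} (∅)
  {p79} × {3} = {(p79,3)}
  {p78, p79} × {3} = {(p78,3), (p79,3)}
  {p79} × {1, 3} = {(p79,1), (p79,3)}
  {p79} × {2, 3} = {(p79,2), (p79,3)}
  {p78, p79, p80} × {3} = {(p78,3), (p79,3), (p80,3)}
  {p79} × {1, 2, 3} = {(p79,1), (p79,2), (p79,3)}
  {p78, p79} × {1, 3} = {(p78,1), (p78,3), (p79,1), (p79,3)}
  {p78, p79} × {2, 3} = {(p78,2), (p78,3), (p79,2), (p79,3)}
  {p78, p79} × {1, 2, 3} = {(p78,1), (p78,2), (p78,3), (p79,1), (p79,2), (p79,3)}
  {p78, p79, p80} × {1, 3} = {(p78,1), (p78,3), (p79,1), (p79,3), (p80,1), (p80,3)}
  {p78, p79, p80} × {2, 3} = {(p78,2), (p78,3), (p79,2), (p79,3), (p80,2), (p80,3)}
  {p78, p79, p80} × {1, 2, 3} = {(p78,1), (p78,2), (p78,3), (p79,1), (p79,2), (p79,3), (p80,1), (p80,2), (p80,3)}
These 13 distinct sets form the basis B.
Close under arbitrary unions to get τ_{X×Y}; counting gives |τ_{X×Y}| = 30.


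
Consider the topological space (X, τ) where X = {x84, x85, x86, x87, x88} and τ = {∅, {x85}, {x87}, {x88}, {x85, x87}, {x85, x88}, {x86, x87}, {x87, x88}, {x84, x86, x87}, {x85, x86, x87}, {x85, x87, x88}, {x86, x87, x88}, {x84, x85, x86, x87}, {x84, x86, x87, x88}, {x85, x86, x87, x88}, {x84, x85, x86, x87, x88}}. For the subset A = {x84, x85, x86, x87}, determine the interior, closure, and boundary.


int(A) = {x84, x85, x86, x87}, cl(A) = {x84, x85, x86, x87}, ∂A = ∅.

Closed sets in (X, τ) are complements of opens:
  closed(X, τ) = {∅, {x84}, {x85}, {x88}, {x84, x85}, {x84, x86}, {x84, x88}, {x85, x88}, {x84, x85, x86}, {x84, x85, x88}, {x84, x86, x87}, {x84, x86, x88}, {x84, x85, x86, x87}, {x84, x85, x86, x88}, {x84, x86, x87, x88}, {x84, x85, x86, x87, x88}}.
int(A) = ⋃ {U ∈ τ : U ⊆ A}. Opens contained in A: ∅, {x85}, {x87}, {x85, x87}, {x86, x87}, {x84, x86, x87}, {x85, x86, x87}, {x84, x85, x86, x87}.
Taking the union of these: int(A) = {x84, x85, x86, x87}.
cl(A) = ⋂ {C closed : A ⊆ C}. Closed sets containing A: {x84, x85, x86, x87}, {x84, x85, x86, x87, x88}.
Intersecting these: cl(A) = {x84, x85, x86, x87}.
∂A = cl(A) ∖ int(A) = {x84, x85, x86, x87} ∖ {x84, x85, x86, x87} = ∅.


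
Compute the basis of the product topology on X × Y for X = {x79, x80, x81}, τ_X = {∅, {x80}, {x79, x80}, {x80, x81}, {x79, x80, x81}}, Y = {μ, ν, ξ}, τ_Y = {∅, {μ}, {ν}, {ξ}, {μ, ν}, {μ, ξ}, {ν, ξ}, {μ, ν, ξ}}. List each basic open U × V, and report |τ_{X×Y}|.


Basis B = {∅ × ∅, {x80} × {μ}, {x80} × {ν}, {x80} × {ξ}, {x79, x80} × {μ}, {x79, x80} × {ν}, {x79, x80} × {ξ}, {x80} × {μ, ν}, {x80} × {μ, ξ}, {x80, x81} × {μ}, {x80} × {ν, ξ}, {x80, x81} × {ν}, {x80, x81} × {ξ}, {x79, x80, x81} × {μ}, {x79, x80, x81} × {ν}, {x79, x80, x81} × {ξ}, {x80} × {μ, ν, ξ}, {x79, x80} × {μ, ν}, {x79, x80} × {μ, ξ}, {x79, x80} × {ν, ξ}, {x80, x81} × {μ, ν}, {x80, x81} × {μ, ξ}, {x80, x81} × {ν, ξ}, {x79, x80} × {μ, ν, ξ}, {x79, x80, x81} × {μ, ν}, {x79, x80, x81} × {μ, ξ}, {x79, x80, x81} × {ν, ξ}, {x80, x81} × {μ, ν, ξ}, {x79, x80, x81} × {μ, ν, ξ}}; |τ_{X×Y}| = 125.

Enumerate products U × V with U ∈ τ_X, V ∈ τ_Y (deduplicated):
  ∅ × ∅ = {} (∅)
  {x80} × {μ} = {(x80,μ)}
  {x80} × {ν} = {(x80,ν)}
  {x80} × {ξ} = {(x80,ξ)}
  {x79, x80} × {μ} = {(x79,μ), (x80,μ)}
  {x79, x80} × {ν} = {(x79,ν), (x80,ν)}
  {x79, x80} × {ξ} = {(x79,ξ), (x80,ξ)}
  {x80} × {μ, ν} = {(x80,μ), (x80,ν)}
  {x80} × {μ, ξ} = {(x80,μ), (x80,ξ)}
  {x80, x81} × {μ} = {(x80,μ), (x81,μ)}
  {x80} × {ν, ξ} = {(x80,ν), (x80,ξ)}
  {x80, x81} × {ν} = {(x80,ν), (x81,ν)}
  {x80, x81} × {ξ} = {(x80,ξ), (x81,ξ)}
  {x79, x80, x81} × {μ} = {(x79,μ), (x80,μ), (x81,μ)}
  {x79, x80, x81} × {ν} = {(x79,ν), (x80,ν), (x81,ν)}
  {x79, x80, x81} × {ξ} = {(x79,ξ), (x80,ξ), (x81,ξ)}
  {x80} × {μ, ν, ξ} = {(x80,μ), (x80,ν), (x80,ξ)}
  {x79, x80} × {μ, ν} = {(x79,μ), (x79,ν), (x80,μ), (x80,ν)}
  {x79, x80} × {μ, ξ} = {(x79,μ), (x79,ξ), (x80,μ), (x80,ξ)}
  {x79, x80} × {ν, ξ} = {(x79,ν), (x79,ξ), (x80,ν), (x80,ξ)}
  {x80, x81} × {μ, ν} = {(x80,μ), (x80,ν), (x81,μ), (x81,ν)}
  {x80, x81} × {μ, ξ} = {(x80,μ), (x80,ξ), (x81,μ), (x81,ξ)}
  {x80, x81} × {ν, ξ} = {(x80,ν), (x80,ξ), (x81,ν), (x81,ξ)}
  {x79, x80} × {μ, ν, ξ} = {(x79,μ), (x79,ν), (x79,ξ), (x80,μ), (x80,ν), (x80,ξ)}
  {x79, x80, x81} × {μ, ν} = {(x79,μ), (x79,ν), (x80,μ), (x80,ν), (x81,μ), (x81,ν)}
  {x79, x80, x81} × {μ, ξ} = {(x79,μ), (x79,ξ), (x80,μ), (x80,ξ), (x81,μ), (x81,ξ)}
  {x79, x80, x81} × {ν, ξ} = {(x79,ν), (x79,ξ), (x80,ν), (x80,ξ), (x81,ν), (x81,ξ)}
  {x80, x81} × {μ, ν, ξ} = {(x80,μ), (x80,ν), (x80,ξ), (x81,μ), (x81,ν), (x81,ξ)}
  {x79, x80, x81} × {μ, ν, ξ} = {(x79,μ), (x79,ν), (x79,ξ), (x80,μ), (x80,ν), (x80,ξ), (x81,μ), (x81,ν), (x81,ξ)}
These 29 distinct sets form the basis B.
Close under arbitrary unions to get τ_{X×Y}; counting gives |τ_{X×Y}| = 125.


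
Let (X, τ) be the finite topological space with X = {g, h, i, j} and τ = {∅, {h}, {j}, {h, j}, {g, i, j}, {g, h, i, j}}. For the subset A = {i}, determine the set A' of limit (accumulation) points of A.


A' = {g}

For each x ∈ X, list the open sets U ∈ τ with x ∈ U, then check whether U ∩ (A ∖ {x}) ≠ ∅ for every such U.
  x = g: opens ∋ x are {g, i, j}, {g, h, i, j}; each meets A ∖ {g}, so x IS a limit point.
  x = h: open {h} ∋ x has {h} ∩ (A ∖ {h}) = ∅, so x is NOT a limit point.
  x = i: open {g, i, j} ∋ x has {g, i, j} ∩ (A ∖ {i}) = ∅, so x is NOT a limit point.
  x = j: open {j} ∋ x has {j} ∩ (A ∖ {j}) = ∅, so x is NOT a limit point.
Collecting: A' = {g}.


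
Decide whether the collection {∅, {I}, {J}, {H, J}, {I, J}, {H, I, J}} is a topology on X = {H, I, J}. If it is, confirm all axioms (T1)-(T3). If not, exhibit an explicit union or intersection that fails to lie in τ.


τ IS a topology on X.

Axiom (T1): ∅ ∈ τ? Yes; X ∈ τ? Yes.
Axiom (T2/T3): check pairwise unions and intersections of members of τ.
All pairwise intersections and unions checked — each lies in τ. Therefore τ satisfies (T1), (T2), (T3): it IS a topology on X.


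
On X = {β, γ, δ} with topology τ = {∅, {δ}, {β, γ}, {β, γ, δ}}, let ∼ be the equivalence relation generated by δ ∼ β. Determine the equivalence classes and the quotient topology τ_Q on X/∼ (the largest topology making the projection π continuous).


X/∼ = {[β=δ], [γ]}; |τ_Q| = 2.

Equivalence classes: [β=δ], [γ].
Quotient map π: X → X/∼ sends β ↦ [β=δ], γ ↦ [γ], δ ↦ [β=δ].
For each subset V ⊆ X/∼, compute π^{-1}(V) ⊆ X and check whether π^{-1}(V) ∈ τ. V is open in τ_Q iff π^{-1}(V) ∈ τ.
  V = {}: π^{-1}(V) = ∅ ∈ τ ✓.
  V = {[β=δ]}: π^{-1}(V) = {β, δ} ∉ τ ✗.
  V = {[γ]}: π^{-1}(V) = {γ} ∉ τ ✗.
  V = {[β=δ], [γ]}: π^{-1}(V) = {β, γ, δ} ∈ τ ✓.
Open sets in the quotient: τ_Q = {{}, {[β=δ], [γ]}} (2 elements).


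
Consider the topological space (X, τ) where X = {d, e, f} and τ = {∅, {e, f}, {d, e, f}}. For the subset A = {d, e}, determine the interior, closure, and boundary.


int(A) = ∅, cl(A) = {d, e, f}, ∂A = {d, e, f}.

Closed sets in (X, τ) are complements of opens:
  closed(X, τ) = {∅, {d}, {d, e, f}}.
int(A) = ⋃ {U ∈ τ : U ⊆ A}. Opens contained in A: ∅.
Taking the union of these: int(A) = ∅.
cl(A) = ⋂ {C closed : A ⊆ C}. Closed sets containing A: {d, e, f}.
Intersecting these: cl(A) = {d, e, f}.
∂A = cl(A) ∖ int(A) = {d, e, f} ∖ ∅ = {d, e, f}.


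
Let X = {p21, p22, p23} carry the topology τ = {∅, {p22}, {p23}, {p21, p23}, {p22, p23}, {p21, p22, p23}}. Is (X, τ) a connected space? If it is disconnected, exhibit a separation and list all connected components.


(X, τ) is disconnected; components = [{p22}, {p21, p23}].

Find clopen sets (U ∈ τ with X ∖ U ∈ τ):
  U = ∅, X ∖ U = {p21, p22, p23} — both open, so U is clopen.
  U = {p22}, X ∖ U = {p21, p23} — both open, so U is clopen.
  U = {p21, p23}, X ∖ U = {p22} — both open, so U is clopen.
  U = {p21, p22, p23}, X ∖ U = ∅ — both open, so U is clopen.
Nontrivial clopen(s) exist: e.g. {p21, p23}. So (X, τ) is disconnected.
Compute connected components by grouping points that agree on all clopens:
  component: {p22}
  component: {p21, p23}


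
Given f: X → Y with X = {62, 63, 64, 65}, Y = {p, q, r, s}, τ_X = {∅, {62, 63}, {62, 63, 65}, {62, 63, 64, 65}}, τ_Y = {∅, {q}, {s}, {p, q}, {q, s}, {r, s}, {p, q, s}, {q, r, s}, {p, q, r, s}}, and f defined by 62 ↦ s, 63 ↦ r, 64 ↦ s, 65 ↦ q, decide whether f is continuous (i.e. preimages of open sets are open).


f is NOT continuous.

Compute f^{-1}(U) for each U ∈ τ_Y:
  U = ∅: f^{-1}(U) = ∅ ∈ τ_X ✓.
  U = {q}: f^{-1}(U) = {65} ∉ τ_X ✗.
  U = {s}: f^{-1}(U) = {62, 64} ∉ τ_X ✗.
  U = {p, q}: f^{-1}(U) = {65} ∉ τ_X ✗.
  U = {q, s}: f^{-1}(U) = {62, 64, 65} ∉ τ_X ✗.
  U = {r, s}: f^{-1}(U) = {62, 63, 64} ∉ τ_X ✗.
  U = {p, q, s}: f^{-1}(U) = {62, 64, 65} ∉ τ_X ✗.
  U = {q, r, s}: f^{-1}(U) = {62, 63, 64, 65} ∈ τ_X ✓.
  U = {p, q, r, s}: f^{-1}(U) = {62, 63, 64, 65} ∈ τ_X ✓.
Found U = {q} with f^{-1}(U) = {65} not in τ_X. Therefore f is NOT continuous.


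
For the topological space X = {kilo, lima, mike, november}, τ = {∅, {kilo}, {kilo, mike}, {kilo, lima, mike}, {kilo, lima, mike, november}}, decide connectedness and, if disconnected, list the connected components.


(X, τ) is connected.

Find clopen sets (U ∈ τ with X ∖ U ∈ τ):
  U = ∅, X ∖ U = {kilo, lima, mike, november} — both open, so U is clopen.
  U = {kilo, lima, mike, november}, X ∖ U = ∅ — both open, so U is clopen.
Only trivial clopens (∅ and X) exist, so (X, τ) is connected.
Compute connected components by grouping points that agree on all clopens:
  component: {kilo, lima, mike, november}


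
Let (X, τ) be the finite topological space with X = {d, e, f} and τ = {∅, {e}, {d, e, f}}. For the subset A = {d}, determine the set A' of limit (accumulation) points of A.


A' = {f}

For each x ∈ X, list the open sets U ∈ τ with x ∈ U, then check whether U ∩ (A ∖ {x}) ≠ ∅ for every such U.
  x = d: open {d, e, f} ∋ x has {d, e, f} ∩ (A ∖ {d}) = ∅, so x is NOT a limit point.
  x = e: open {e} ∋ x has {e} ∩ (A ∖ {e}) = ∅, so x is NOT a limit point.
  x = f: opens ∋ x are {d, e, f}; each meets A ∖ {f}, so x IS a limit point.
Collecting: A' = {f}.


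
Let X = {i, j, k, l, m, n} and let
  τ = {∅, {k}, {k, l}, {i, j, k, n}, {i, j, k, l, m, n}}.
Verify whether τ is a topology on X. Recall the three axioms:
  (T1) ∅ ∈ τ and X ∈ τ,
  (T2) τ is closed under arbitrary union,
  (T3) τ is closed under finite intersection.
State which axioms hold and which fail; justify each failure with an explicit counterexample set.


τ is NOT a topology on X.

Axiom (T1): ∅ ∈ τ? Yes; X ∈ τ? Yes.
Axiom (T2/T3): check pairwise unions and intersections of members of τ.
Counterexample for (T2): {k, l} ∪ {i, j, k, n} = {i, j, k, l, n} ∉ τ. Therefore τ is NOT a topology.


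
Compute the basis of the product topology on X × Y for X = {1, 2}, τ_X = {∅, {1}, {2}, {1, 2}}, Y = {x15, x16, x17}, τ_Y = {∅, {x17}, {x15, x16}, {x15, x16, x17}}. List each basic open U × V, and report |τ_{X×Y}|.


Basis B = {∅ × ∅, {1} × {x17}, {2} × {x17}, {1} × {x15, x16}, {1, 2} × {x17}, {2} × {x15, x16}, {1} × {x15, x16, x17}, {2} × {x15, x16, x17}, {1, 2} × {x15, x16}, {1, 2} × {x15, x16, x17}}; |τ_{X×Y}| = 16.

Enumerate products U × V with U ∈ τ_X, V ∈ τ_Y (deduplicated):
  ∅ × ∅ = {} (∅)
  {1} × {x17} = {(1,x17)}
  {2} × {x17} = {(2,x17)}
  {1} × {x15, x16} = {(1,x15), (1,x16)}
  {1, 2} × {x17} = {(1,x17), (2,x17)}
  {2} × {x15, x16} = {(2,x15), (2,x16)}
  {1} × {x15, x16, x17} = {(1,x15), (1,x16), (1,x17)}
  {2} × {x15, x16, x17} = {(2,x15), (2,x16), (2,x17)}
  {1, 2} × {x15, x16} = {(1,x15), (1,x16), (2,x15), (2,x16)}
  {1, 2} × {x15, x16, x17} = {(1,x15), (1,x16), (1,x17), (2,x15), (2,x16), (2,x17)}
These 10 distinct sets form the basis B.
Close under arbitrary unions to get τ_{X×Y}; counting gives |τ_{X×Y}| = 16.


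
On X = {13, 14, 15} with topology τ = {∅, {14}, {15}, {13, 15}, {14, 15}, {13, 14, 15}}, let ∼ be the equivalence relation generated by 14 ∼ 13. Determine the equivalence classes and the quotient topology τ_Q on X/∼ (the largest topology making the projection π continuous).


X/∼ = {[13=14], [15]}; |τ_Q| = 3.

Equivalence classes: [13=14], [15].
Quotient map π: X → X/∼ sends 13 ↦ [13=14], 14 ↦ [13=14], 15 ↦ [15].
For each subset V ⊆ X/∼, compute π^{-1}(V) ⊆ X and check whether π^{-1}(V) ∈ τ. V is open in τ_Q iff π^{-1}(V) ∈ τ.
  V = {}: π^{-1}(V) = ∅ ∈ τ ✓.
  V = {[13=14]}: π^{-1}(V) = {13, 14} ∉ τ ✗.
  V = {[15]}: π^{-1}(V) = {15} ∈ τ ✓.
  V = {[13=14], [15]}: π^{-1}(V) = {13, 14, 15} ∈ τ ✓.
Open sets in the quotient: τ_Q = {{}, {[15]}, {[13=14], [15]}} (3 elements).


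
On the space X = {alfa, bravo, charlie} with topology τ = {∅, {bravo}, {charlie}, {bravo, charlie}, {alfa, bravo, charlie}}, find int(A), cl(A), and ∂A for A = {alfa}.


int(A) = ∅, cl(A) = {alfa}, ∂A = {alfa}.

Closed sets in (X, τ) are complements of opens:
  closed(X, τ) = {∅, {alfa}, {alfa, bravo}, {alfa, charlie}, {alfa, bravo, charlie}}.
int(A) = ⋃ {U ∈ τ : U ⊆ A}. Opens contained in A: ∅.
Taking the union of these: int(A) = ∅.
cl(A) = ⋂ {C closed : A ⊆ C}. Closed sets containing A: {alfa}, {alfa, bravo}, {alfa, charlie}, {alfa, bravo, charlie}.
Intersecting these: cl(A) = {alfa}.
∂A = cl(A) ∖ int(A) = {alfa} ∖ ∅ = {alfa}.


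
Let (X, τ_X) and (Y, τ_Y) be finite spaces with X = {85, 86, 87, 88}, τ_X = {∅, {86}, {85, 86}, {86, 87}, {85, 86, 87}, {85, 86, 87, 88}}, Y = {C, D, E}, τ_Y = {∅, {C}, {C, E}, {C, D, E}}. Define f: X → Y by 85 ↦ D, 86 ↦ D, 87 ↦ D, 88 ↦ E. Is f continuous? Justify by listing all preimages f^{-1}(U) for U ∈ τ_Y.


f is NOT continuous.

Compute f^{-1}(U) for each U ∈ τ_Y:
  U = ∅: f^{-1}(U) = ∅ ∈ τ_X ✓.
  U = {C}: f^{-1}(U) = ∅ ∈ τ_X ✓.
  U = {C, E}: f^{-1}(U) = {88} ∉ τ_X ✗.
  U = {C, D, E}: f^{-1}(U) = {85, 86, 87, 88} ∈ τ_X ✓.
Found U = {C, E} with f^{-1}(U) = {88} not in τ_X. Therefore f is NOT continuous.
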